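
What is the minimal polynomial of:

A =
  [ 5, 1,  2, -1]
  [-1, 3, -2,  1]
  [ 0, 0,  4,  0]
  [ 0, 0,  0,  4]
x^2 - 8*x + 16

The characteristic polynomial is χ_A(x) = (x - 4)^4, so the eigenvalues are known. The minimal polynomial is
  m_A(x) = Π_λ (x − λ)^{k_λ}
where k_λ is the size of the *largest* Jordan block for λ (equivalently, the smallest k with (A − λI)^k v = 0 for every generalised eigenvector v of λ).

  λ = 4: largest Jordan block has size 2, contributing (x − 4)^2

So m_A(x) = (x - 4)^2 = x^2 - 8*x + 16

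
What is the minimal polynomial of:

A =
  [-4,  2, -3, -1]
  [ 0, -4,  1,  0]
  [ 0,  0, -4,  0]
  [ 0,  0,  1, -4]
x^3 + 12*x^2 + 48*x + 64

The characteristic polynomial is χ_A(x) = (x + 4)^4, so the eigenvalues are known. The minimal polynomial is
  m_A(x) = Π_λ (x − λ)^{k_λ}
where k_λ is the size of the *largest* Jordan block for λ (equivalently, the smallest k with (A − λI)^k v = 0 for every generalised eigenvector v of λ).

  λ = -4: largest Jordan block has size 3, contributing (x + 4)^3

So m_A(x) = (x + 4)^3 = x^3 + 12*x^2 + 48*x + 64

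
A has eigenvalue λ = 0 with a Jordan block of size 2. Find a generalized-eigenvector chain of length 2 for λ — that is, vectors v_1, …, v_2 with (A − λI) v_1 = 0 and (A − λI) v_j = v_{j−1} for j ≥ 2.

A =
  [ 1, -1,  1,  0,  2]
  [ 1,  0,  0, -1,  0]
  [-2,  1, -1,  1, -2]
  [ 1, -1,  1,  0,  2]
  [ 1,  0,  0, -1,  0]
A Jordan chain for λ = 0 of length 2:
v_1 = (1, 1, -2, 1, 1)ᵀ
v_2 = (1, 0, 0, 0, 0)ᵀ

Let N = A − (0)·I. We want v_2 with N^2 v_2 = 0 but N^1 v_2 ≠ 0; then v_{j-1} := N · v_j for j = 2, …, 2.

Pick v_2 = (1, 0, 0, 0, 0)ᵀ.
Then v_1 = N · v_2 = (1, 1, -2, 1, 1)ᵀ.

Sanity check: (A − (0)·I) v_1 = (0, 0, 0, 0, 0)ᵀ = 0. ✓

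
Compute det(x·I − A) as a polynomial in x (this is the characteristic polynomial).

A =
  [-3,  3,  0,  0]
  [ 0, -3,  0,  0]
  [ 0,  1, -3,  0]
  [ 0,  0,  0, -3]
x^4 + 12*x^3 + 54*x^2 + 108*x + 81

Expanding det(x·I − A) (e.g. by cofactor expansion or by noting that A is similar to its Jordan form J, which has the same characteristic polynomial as A) gives
  χ_A(x) = x^4 + 12*x^3 + 54*x^2 + 108*x + 81
which factors as (x + 3)^4. The eigenvalues (with algebraic multiplicities) are λ = -3 with multiplicity 4.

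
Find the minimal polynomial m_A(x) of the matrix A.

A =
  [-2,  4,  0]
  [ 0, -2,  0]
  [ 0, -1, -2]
x^2 + 4*x + 4

The characteristic polynomial is χ_A(x) = (x + 2)^3, so the eigenvalues are known. The minimal polynomial is
  m_A(x) = Π_λ (x − λ)^{k_λ}
where k_λ is the size of the *largest* Jordan block for λ (equivalently, the smallest k with (A − λI)^k v = 0 for every generalised eigenvector v of λ).

  λ = -2: largest Jordan block has size 2, contributing (x + 2)^2

So m_A(x) = (x + 2)^2 = x^2 + 4*x + 4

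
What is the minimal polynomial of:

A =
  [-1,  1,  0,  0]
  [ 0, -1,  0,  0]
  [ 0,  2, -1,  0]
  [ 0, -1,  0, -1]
x^2 + 2*x + 1

The characteristic polynomial is χ_A(x) = (x + 1)^4, so the eigenvalues are known. The minimal polynomial is
  m_A(x) = Π_λ (x − λ)^{k_λ}
where k_λ is the size of the *largest* Jordan block for λ (equivalently, the smallest k with (A − λI)^k v = 0 for every generalised eigenvector v of λ).

  λ = -1: largest Jordan block has size 2, contributing (x + 1)^2

So m_A(x) = (x + 1)^2 = x^2 + 2*x + 1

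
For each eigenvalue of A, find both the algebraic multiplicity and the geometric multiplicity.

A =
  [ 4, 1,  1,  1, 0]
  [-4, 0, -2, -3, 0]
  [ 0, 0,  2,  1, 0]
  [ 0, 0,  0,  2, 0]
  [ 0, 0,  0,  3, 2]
λ = 2: alg = 5, geom = 3

Step 1 — factor the characteristic polynomial to read off the algebraic multiplicities:
  χ_A(x) = (x - 2)^5

Step 2 — compute geometric multiplicities via the rank-nullity identity g(λ) = n − rank(A − λI):
  rank(A − (2)·I) = 2, so dim ker(A − (2)·I) = n − 2 = 3

Summary:
  λ = 2: algebraic multiplicity = 5, geometric multiplicity = 3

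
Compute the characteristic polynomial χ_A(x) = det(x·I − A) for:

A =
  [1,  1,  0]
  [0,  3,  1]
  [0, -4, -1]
x^3 - 3*x^2 + 3*x - 1

Expanding det(x·I − A) (e.g. by cofactor expansion or by noting that A is similar to its Jordan form J, which has the same characteristic polynomial as A) gives
  χ_A(x) = x^3 - 3*x^2 + 3*x - 1
which factors as (x - 1)^3. The eigenvalues (with algebraic multiplicities) are λ = 1 with multiplicity 3.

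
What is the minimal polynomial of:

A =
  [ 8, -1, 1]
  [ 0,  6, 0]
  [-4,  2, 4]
x^2 - 12*x + 36

The characteristic polynomial is χ_A(x) = (x - 6)^3, so the eigenvalues are known. The minimal polynomial is
  m_A(x) = Π_λ (x − λ)^{k_λ}
where k_λ is the size of the *largest* Jordan block for λ (equivalently, the smallest k with (A − λI)^k v = 0 for every generalised eigenvector v of λ).

  λ = 6: largest Jordan block has size 2, contributing (x − 6)^2

So m_A(x) = (x - 6)^2 = x^2 - 12*x + 36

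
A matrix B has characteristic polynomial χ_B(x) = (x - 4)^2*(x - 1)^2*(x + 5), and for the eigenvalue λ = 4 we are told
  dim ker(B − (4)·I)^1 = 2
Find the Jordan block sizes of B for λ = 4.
Block sizes for λ = 4: [1, 1]

From the dimensions of kernels of powers, the number of Jordan blocks of size at least j is d_j − d_{j−1} where d_j = dim ker(N^j) (with d_0 = 0). Computing the differences gives [2].
The number of blocks of size exactly k is (#blocks of size ≥ k) − (#blocks of size ≥ k + 1), so the partition is: 2 block(s) of size 1.
In nonincreasing order the block sizes are [1, 1].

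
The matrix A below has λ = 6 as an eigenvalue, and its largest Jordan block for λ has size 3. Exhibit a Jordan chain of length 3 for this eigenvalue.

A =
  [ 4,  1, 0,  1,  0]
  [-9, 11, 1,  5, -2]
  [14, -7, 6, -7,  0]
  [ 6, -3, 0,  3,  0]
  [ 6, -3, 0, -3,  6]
A Jordan chain for λ = 6 of length 3:
v_1 = (1, 5, -7, -3, -3)ᵀ
v_2 = (-2, -9, 14, 6, 6)ᵀ
v_3 = (1, 0, 0, 0, 0)ᵀ

Let N = A − (6)·I. We want v_3 with N^3 v_3 = 0 but N^2 v_3 ≠ 0; then v_{j-1} := N · v_j for j = 3, …, 2.

Pick v_3 = (1, 0, 0, 0, 0)ᵀ.
Then v_2 = N · v_3 = (-2, -9, 14, 6, 6)ᵀ.
Then v_1 = N · v_2 = (1, 5, -7, -3, -3)ᵀ.

Sanity check: (A − (6)·I) v_1 = (0, 0, 0, 0, 0)ᵀ = 0. ✓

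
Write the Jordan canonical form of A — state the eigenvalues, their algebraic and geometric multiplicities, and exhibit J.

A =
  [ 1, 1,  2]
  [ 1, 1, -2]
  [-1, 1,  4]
J_2(2) ⊕ J_1(2)

The characteristic polynomial is
  det(x·I − A) = x^3 - 6*x^2 + 12*x - 8 = (x - 2)^3

Eigenvalues and multiplicities (the geometric multiplicity of λ is n − rank(A − λI), which equals the number of Jordan blocks for λ):
  λ = 2: algebraic multiplicity = 3, geometric multiplicity = 2

Determining the block sizes for each eigenvalue:
  λ = 2: 2 blocks summing to 3 forces exactly one block of size 2 and the rest size 1 → block sizes [2, 1]

Assembling the blocks gives a Jordan form
J =
  [2, 1, 0]
  [0, 2, 0]
  [0, 0, 2]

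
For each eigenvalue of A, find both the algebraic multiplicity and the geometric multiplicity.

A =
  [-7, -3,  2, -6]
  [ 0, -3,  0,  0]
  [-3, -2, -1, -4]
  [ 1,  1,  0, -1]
λ = -3: alg = 4, geom = 2

Step 1 — factor the characteristic polynomial to read off the algebraic multiplicities:
  χ_A(x) = (x + 3)^4

Step 2 — compute geometric multiplicities via the rank-nullity identity g(λ) = n − rank(A − λI):
  rank(A − (-3)·I) = 2, so dim ker(A − (-3)·I) = n − 2 = 2

Summary:
  λ = -3: algebraic multiplicity = 4, geometric multiplicity = 2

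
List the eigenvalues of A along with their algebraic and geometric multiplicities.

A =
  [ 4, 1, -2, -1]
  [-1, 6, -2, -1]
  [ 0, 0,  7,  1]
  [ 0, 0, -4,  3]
λ = 5: alg = 4, geom = 2

Step 1 — factor the characteristic polynomial to read off the algebraic multiplicities:
  χ_A(x) = (x - 5)^4

Step 2 — compute geometric multiplicities via the rank-nullity identity g(λ) = n − rank(A − λI):
  rank(A − (5)·I) = 2, so dim ker(A − (5)·I) = n − 2 = 2

Summary:
  λ = 5: algebraic multiplicity = 4, geometric multiplicity = 2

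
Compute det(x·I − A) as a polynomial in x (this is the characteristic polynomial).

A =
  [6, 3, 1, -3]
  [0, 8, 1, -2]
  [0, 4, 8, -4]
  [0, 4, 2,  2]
x^4 - 24*x^3 + 216*x^2 - 864*x + 1296

Expanding det(x·I − A) (e.g. by cofactor expansion or by noting that A is similar to its Jordan form J, which has the same characteristic polynomial as A) gives
  χ_A(x) = x^4 - 24*x^3 + 216*x^2 - 864*x + 1296
which factors as (x - 6)^4. The eigenvalues (with algebraic multiplicities) are λ = 6 with multiplicity 4.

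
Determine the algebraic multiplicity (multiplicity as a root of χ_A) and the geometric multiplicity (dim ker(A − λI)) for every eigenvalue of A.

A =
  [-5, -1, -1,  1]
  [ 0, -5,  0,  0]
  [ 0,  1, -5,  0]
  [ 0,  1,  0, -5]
λ = -5: alg = 4, geom = 2

Step 1 — factor the characteristic polynomial to read off the algebraic multiplicities:
  χ_A(x) = (x + 5)^4

Step 2 — compute geometric multiplicities via the rank-nullity identity g(λ) = n − rank(A − λI):
  rank(A − (-5)·I) = 2, so dim ker(A − (-5)·I) = n − 2 = 2

Summary:
  λ = -5: algebraic multiplicity = 4, geometric multiplicity = 2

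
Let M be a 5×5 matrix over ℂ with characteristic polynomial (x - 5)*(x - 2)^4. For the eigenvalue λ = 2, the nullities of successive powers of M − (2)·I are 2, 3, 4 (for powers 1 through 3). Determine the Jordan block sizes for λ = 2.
Block sizes for λ = 2: [3, 1]

From the dimensions of kernels of powers, the number of Jordan blocks of size at least j is d_j − d_{j−1} where d_j = dim ker(N^j) (with d_0 = 0). Computing the differences gives [2, 1, 1].
The number of blocks of size exactly k is (#blocks of size ≥ k) − (#blocks of size ≥ k + 1), so the partition is: 1 block(s) of size 1, 1 block(s) of size 3.
In nonincreasing order the block sizes are [3, 1].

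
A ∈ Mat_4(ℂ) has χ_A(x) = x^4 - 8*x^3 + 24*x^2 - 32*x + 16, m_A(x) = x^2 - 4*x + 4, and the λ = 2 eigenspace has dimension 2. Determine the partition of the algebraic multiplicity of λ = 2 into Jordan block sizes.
Block sizes for λ = 2: [2, 2]

Step 1 — from the characteristic polynomial, algebraic multiplicity of λ = 2 is 4. From dim ker(A − (2)·I) = 2, there are exactly 2 Jordan blocks for λ = 2.
Step 2 — from the minimal polynomial, the factor (x − 2)^2 tells us the largest block for λ = 2 has size 2.
Step 3 — with total size 4, 2 blocks, and largest block 2, the block sizes (in nonincreasing order) are [2, 2].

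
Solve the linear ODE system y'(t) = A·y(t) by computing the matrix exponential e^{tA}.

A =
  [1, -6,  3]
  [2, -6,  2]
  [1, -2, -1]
e^{tA} =
  [3*t*exp(-2*t) + exp(-2*t), -6*t*exp(-2*t), 3*t*exp(-2*t)]
  [2*t*exp(-2*t), -4*t*exp(-2*t) + exp(-2*t), 2*t*exp(-2*t)]
  [t*exp(-2*t), -2*t*exp(-2*t), t*exp(-2*t) + exp(-2*t)]

Strategy: write A = P · J · P⁻¹ where J is a Jordan canonical form, so e^{tA} = P · e^{tJ} · P⁻¹, and e^{tJ} can be computed block-by-block.

A has Jordan form
J =
  [-2,  1,  0]
  [ 0, -2,  0]
  [ 0,  0, -2]
(up to reordering of blocks).

Per-block formulas:
  For a 2×2 Jordan block J_2(-2): exp(t · J_2(-2)) = e^(-2t)·(I + t·N), where N is the 2×2 nilpotent shift.
  For a 1×1 block at λ = -2: exp(t · [-2]) = [e^(-2t)].

After assembling e^{tJ} and conjugating by P, we get:

e^{tA} =
  [3*t*exp(-2*t) + exp(-2*t), -6*t*exp(-2*t), 3*t*exp(-2*t)]
  [2*t*exp(-2*t), -4*t*exp(-2*t) + exp(-2*t), 2*t*exp(-2*t)]
  [t*exp(-2*t), -2*t*exp(-2*t), t*exp(-2*t) + exp(-2*t)]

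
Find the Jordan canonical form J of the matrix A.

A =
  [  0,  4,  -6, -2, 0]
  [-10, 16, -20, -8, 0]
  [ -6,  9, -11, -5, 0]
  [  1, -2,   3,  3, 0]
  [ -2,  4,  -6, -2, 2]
J_3(2) ⊕ J_1(2) ⊕ J_1(2)

The characteristic polynomial is
  det(x·I − A) = x^5 - 10*x^4 + 40*x^3 - 80*x^2 + 80*x - 32 = (x - 2)^5

Eigenvalues and multiplicities (the geometric multiplicity of λ is n − rank(A − λI), which equals the number of Jordan blocks for λ):
  λ = 2: algebraic multiplicity = 5, geometric multiplicity = 3

Determining the block sizes for each eigenvalue:
  λ = 2: with am = 5 and gm = 3, the partition is not yet determined (e.g. several partitions of 5 into 3 parts exist). Let N = A − (2)·I. Computing rank(N^1) = 2, rank(N^2) = 1, rank(N^3) = 0; the number of blocks of size ≥ j is rank(N^{j−1}) − rank(N^j), giving [3, 1, 1]. So we have 1 block(s) of size 3, 2 block(s) of size 1 → block sizes [3, 1, 1]

Assembling the blocks gives a Jordan form
J =
  [2, 1, 0, 0, 0]
  [0, 2, 1, 0, 0]
  [0, 0, 2, 0, 0]
  [0, 0, 0, 2, 0]
  [0, 0, 0, 0, 2]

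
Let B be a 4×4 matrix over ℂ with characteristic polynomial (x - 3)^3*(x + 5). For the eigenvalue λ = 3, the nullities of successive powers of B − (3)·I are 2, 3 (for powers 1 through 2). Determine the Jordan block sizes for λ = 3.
Block sizes for λ = 3: [2, 1]

From the dimensions of kernels of powers, the number of Jordan blocks of size at least j is d_j − d_{j−1} where d_j = dim ker(N^j) (with d_0 = 0). Computing the differences gives [2, 1].
The number of blocks of size exactly k is (#blocks of size ≥ k) − (#blocks of size ≥ k + 1), so the partition is: 1 block(s) of size 1, 1 block(s) of size 2.
In nonincreasing order the block sizes are [2, 1].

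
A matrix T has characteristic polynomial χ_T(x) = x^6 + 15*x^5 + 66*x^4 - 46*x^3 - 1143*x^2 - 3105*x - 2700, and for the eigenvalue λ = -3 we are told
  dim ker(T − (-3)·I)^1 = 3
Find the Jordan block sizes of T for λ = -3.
Block sizes for λ = -3: [1, 1, 1]

From the dimensions of kernels of powers, the number of Jordan blocks of size at least j is d_j − d_{j−1} where d_j = dim ker(N^j) (with d_0 = 0). Computing the differences gives [3].
The number of blocks of size exactly k is (#blocks of size ≥ k) − (#blocks of size ≥ k + 1), so the partition is: 3 block(s) of size 1.
In nonincreasing order the block sizes are [1, 1, 1].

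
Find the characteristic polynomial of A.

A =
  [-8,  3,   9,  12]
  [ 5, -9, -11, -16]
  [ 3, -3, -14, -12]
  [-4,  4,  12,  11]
x^4 + 20*x^3 + 150*x^2 + 500*x + 625

Expanding det(x·I − A) (e.g. by cofactor expansion or by noting that A is similar to its Jordan form J, which has the same characteristic polynomial as A) gives
  χ_A(x) = x^4 + 20*x^3 + 150*x^2 + 500*x + 625
which factors as (x + 5)^4. The eigenvalues (with algebraic multiplicities) are λ = -5 with multiplicity 4.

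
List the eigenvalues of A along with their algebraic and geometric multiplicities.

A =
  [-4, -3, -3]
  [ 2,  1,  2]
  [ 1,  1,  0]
λ = -1: alg = 3, geom = 2

Step 1 — factor the characteristic polynomial to read off the algebraic multiplicities:
  χ_A(x) = (x + 1)^3

Step 2 — compute geometric multiplicities via the rank-nullity identity g(λ) = n − rank(A − λI):
  rank(A − (-1)·I) = 1, so dim ker(A − (-1)·I) = n − 1 = 2

Summary:
  λ = -1: algebraic multiplicity = 3, geometric multiplicity = 2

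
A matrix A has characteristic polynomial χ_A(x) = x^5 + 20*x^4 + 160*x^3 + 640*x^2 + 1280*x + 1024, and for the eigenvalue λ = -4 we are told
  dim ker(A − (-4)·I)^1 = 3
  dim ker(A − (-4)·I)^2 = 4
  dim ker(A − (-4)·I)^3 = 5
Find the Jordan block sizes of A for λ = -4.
Block sizes for λ = -4: [3, 1, 1]

From the dimensions of kernels of powers, the number of Jordan blocks of size at least j is d_j − d_{j−1} where d_j = dim ker(N^j) (with d_0 = 0). Computing the differences gives [3, 1, 1].
The number of blocks of size exactly k is (#blocks of size ≥ k) − (#blocks of size ≥ k + 1), so the partition is: 2 block(s) of size 1, 1 block(s) of size 3.
In nonincreasing order the block sizes are [3, 1, 1].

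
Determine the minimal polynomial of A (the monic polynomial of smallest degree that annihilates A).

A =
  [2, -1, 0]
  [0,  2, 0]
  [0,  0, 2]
x^2 - 4*x + 4

The characteristic polynomial is χ_A(x) = (x - 2)^3, so the eigenvalues are known. The minimal polynomial is
  m_A(x) = Π_λ (x − λ)^{k_λ}
where k_λ is the size of the *largest* Jordan block for λ (equivalently, the smallest k with (A − λI)^k v = 0 for every generalised eigenvector v of λ).

  λ = 2: largest Jordan block has size 2, contributing (x − 2)^2

So m_A(x) = (x - 2)^2 = x^2 - 4*x + 4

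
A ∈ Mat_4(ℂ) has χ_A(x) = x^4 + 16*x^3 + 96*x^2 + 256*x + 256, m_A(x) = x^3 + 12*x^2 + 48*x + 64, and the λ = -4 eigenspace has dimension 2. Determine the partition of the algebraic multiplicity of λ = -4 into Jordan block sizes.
Block sizes for λ = -4: [3, 1]

Step 1 — from the characteristic polynomial, algebraic multiplicity of λ = -4 is 4. From dim ker(A − (-4)·I) = 2, there are exactly 2 Jordan blocks for λ = -4.
Step 2 — from the minimal polynomial, the factor (x + 4)^3 tells us the largest block for λ = -4 has size 3.
Step 3 — with total size 4, 2 blocks, and largest block 3, the block sizes (in nonincreasing order) are [3, 1].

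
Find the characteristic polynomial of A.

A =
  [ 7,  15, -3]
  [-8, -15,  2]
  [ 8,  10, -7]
x^3 + 15*x^2 + 75*x + 125

Expanding det(x·I − A) (e.g. by cofactor expansion or by noting that A is similar to its Jordan form J, which has the same characteristic polynomial as A) gives
  χ_A(x) = x^3 + 15*x^2 + 75*x + 125
which factors as (x + 5)^3. The eigenvalues (with algebraic multiplicities) are λ = -5 with multiplicity 3.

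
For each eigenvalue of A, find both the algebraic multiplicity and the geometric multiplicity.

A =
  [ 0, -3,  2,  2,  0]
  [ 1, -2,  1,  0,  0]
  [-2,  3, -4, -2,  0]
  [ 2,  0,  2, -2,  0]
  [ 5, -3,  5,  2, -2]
λ = -2: alg = 5, geom = 3

Step 1 — factor the characteristic polynomial to read off the algebraic multiplicities:
  χ_A(x) = (x + 2)^5

Step 2 — compute geometric multiplicities via the rank-nullity identity g(λ) = n − rank(A − λI):
  rank(A − (-2)·I) = 2, so dim ker(A − (-2)·I) = n − 2 = 3

Summary:
  λ = -2: algebraic multiplicity = 5, geometric multiplicity = 3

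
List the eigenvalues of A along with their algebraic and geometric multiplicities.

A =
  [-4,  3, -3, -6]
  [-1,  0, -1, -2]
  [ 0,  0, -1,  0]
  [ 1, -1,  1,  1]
λ = -1: alg = 4, geom = 3

Step 1 — factor the characteristic polynomial to read off the algebraic multiplicities:
  χ_A(x) = (x + 1)^4

Step 2 — compute geometric multiplicities via the rank-nullity identity g(λ) = n − rank(A − λI):
  rank(A − (-1)·I) = 1, so dim ker(A − (-1)·I) = n − 1 = 3

Summary:
  λ = -1: algebraic multiplicity = 4, geometric multiplicity = 3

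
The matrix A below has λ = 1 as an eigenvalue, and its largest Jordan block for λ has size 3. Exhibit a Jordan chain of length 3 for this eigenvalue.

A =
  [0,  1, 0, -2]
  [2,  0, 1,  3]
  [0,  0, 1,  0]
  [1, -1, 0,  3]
A Jordan chain for λ = 1 of length 3:
v_1 = (1, -1, 0, -1)ᵀ
v_2 = (-1, 2, 0, 1)ᵀ
v_3 = (1, 0, 0, 0)ᵀ

Let N = A − (1)·I. We want v_3 with N^3 v_3 = 0 but N^2 v_3 ≠ 0; then v_{j-1} := N · v_j for j = 3, …, 2.

Pick v_3 = (1, 0, 0, 0)ᵀ.
Then v_2 = N · v_3 = (-1, 2, 0, 1)ᵀ.
Then v_1 = N · v_2 = (1, -1, 0, -1)ᵀ.

Sanity check: (A − (1)·I) v_1 = (0, 0, 0, 0)ᵀ = 0. ✓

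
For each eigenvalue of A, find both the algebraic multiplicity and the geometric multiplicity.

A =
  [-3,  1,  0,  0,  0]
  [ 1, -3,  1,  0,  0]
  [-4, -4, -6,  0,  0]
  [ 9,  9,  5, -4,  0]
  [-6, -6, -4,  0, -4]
λ = -4: alg = 5, geom = 3

Step 1 — factor the characteristic polynomial to read off the algebraic multiplicities:
  χ_A(x) = (x + 4)^5

Step 2 — compute geometric multiplicities via the rank-nullity identity g(λ) = n − rank(A − λI):
  rank(A − (-4)·I) = 2, so dim ker(A − (-4)·I) = n − 2 = 3

Summary:
  λ = -4: algebraic multiplicity = 5, geometric multiplicity = 3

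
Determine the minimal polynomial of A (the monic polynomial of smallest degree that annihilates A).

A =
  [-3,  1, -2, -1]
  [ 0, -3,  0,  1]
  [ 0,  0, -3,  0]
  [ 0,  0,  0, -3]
x^3 + 9*x^2 + 27*x + 27

The characteristic polynomial is χ_A(x) = (x + 3)^4, so the eigenvalues are known. The minimal polynomial is
  m_A(x) = Π_λ (x − λ)^{k_λ}
where k_λ is the size of the *largest* Jordan block for λ (equivalently, the smallest k with (A − λI)^k v = 0 for every generalised eigenvector v of λ).

  λ = -3: largest Jordan block has size 3, contributing (x + 3)^3

So m_A(x) = (x + 3)^3 = x^3 + 9*x^2 + 27*x + 27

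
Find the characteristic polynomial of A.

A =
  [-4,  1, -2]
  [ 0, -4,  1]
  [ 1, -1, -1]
x^3 + 9*x^2 + 27*x + 27

Expanding det(x·I − A) (e.g. by cofactor expansion or by noting that A is similar to its Jordan form J, which has the same characteristic polynomial as A) gives
  χ_A(x) = x^3 + 9*x^2 + 27*x + 27
which factors as (x + 3)^3. The eigenvalues (with algebraic multiplicities) are λ = -3 with multiplicity 3.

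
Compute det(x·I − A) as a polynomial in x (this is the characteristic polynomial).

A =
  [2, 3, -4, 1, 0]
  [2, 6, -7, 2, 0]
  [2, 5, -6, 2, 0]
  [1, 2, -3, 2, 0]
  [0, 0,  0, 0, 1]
x^5 - 5*x^4 + 10*x^3 - 10*x^2 + 5*x - 1

Expanding det(x·I − A) (e.g. by cofactor expansion or by noting that A is similar to its Jordan form J, which has the same characteristic polynomial as A) gives
  χ_A(x) = x^5 - 5*x^4 + 10*x^3 - 10*x^2 + 5*x - 1
which factors as (x - 1)^5. The eigenvalues (with algebraic multiplicities) are λ = 1 with multiplicity 5.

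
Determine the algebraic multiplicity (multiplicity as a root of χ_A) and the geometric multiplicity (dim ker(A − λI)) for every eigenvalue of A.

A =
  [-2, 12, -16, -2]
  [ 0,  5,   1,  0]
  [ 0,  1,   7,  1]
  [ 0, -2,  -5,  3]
λ = -2: alg = 1, geom = 1; λ = 5: alg = 3, geom = 1

Step 1 — factor the characteristic polynomial to read off the algebraic multiplicities:
  χ_A(x) = (x - 5)^3*(x + 2)

Step 2 — compute geometric multiplicities via the rank-nullity identity g(λ) = n − rank(A − λI):
  rank(A − (-2)·I) = 3, so dim ker(A − (-2)·I) = n − 3 = 1
  rank(A − (5)·I) = 3, so dim ker(A − (5)·I) = n − 3 = 1

Summary:
  λ = -2: algebraic multiplicity = 1, geometric multiplicity = 1
  λ = 5: algebraic multiplicity = 3, geometric multiplicity = 1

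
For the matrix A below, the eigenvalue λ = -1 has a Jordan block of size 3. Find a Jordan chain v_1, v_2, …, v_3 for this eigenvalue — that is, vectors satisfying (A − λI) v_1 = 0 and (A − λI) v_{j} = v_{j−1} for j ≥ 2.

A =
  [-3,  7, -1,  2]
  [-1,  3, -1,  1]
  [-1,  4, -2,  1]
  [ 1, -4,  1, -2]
A Jordan chain for λ = -1 of length 3:
v_1 = (2, 1, 1, -1)ᵀ
v_2 = (7, 4, 4, -4)ᵀ
v_3 = (0, 1, 0, 0)ᵀ

Let N = A − (-1)·I. We want v_3 with N^3 v_3 = 0 but N^2 v_3 ≠ 0; then v_{j-1} := N · v_j for j = 3, …, 2.

Pick v_3 = (0, 1, 0, 0)ᵀ.
Then v_2 = N · v_3 = (7, 4, 4, -4)ᵀ.
Then v_1 = N · v_2 = (2, 1, 1, -1)ᵀ.

Sanity check: (A − (-1)·I) v_1 = (0, 0, 0, 0)ᵀ = 0. ✓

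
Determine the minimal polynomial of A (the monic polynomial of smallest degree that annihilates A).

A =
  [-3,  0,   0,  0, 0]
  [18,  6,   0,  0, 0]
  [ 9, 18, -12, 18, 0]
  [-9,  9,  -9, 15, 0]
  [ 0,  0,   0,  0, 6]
x^2 - 3*x - 18

The characteristic polynomial is χ_A(x) = (x - 6)^3*(x + 3)^2, so the eigenvalues are known. The minimal polynomial is
  m_A(x) = Π_λ (x − λ)^{k_λ}
where k_λ is the size of the *largest* Jordan block for λ (equivalently, the smallest k with (A − λI)^k v = 0 for every generalised eigenvector v of λ).

  λ = -3: largest Jordan block has size 1, contributing (x + 3)
  λ = 6: largest Jordan block has size 1, contributing (x − 6)

So m_A(x) = (x - 6)*(x + 3) = x^2 - 3*x - 18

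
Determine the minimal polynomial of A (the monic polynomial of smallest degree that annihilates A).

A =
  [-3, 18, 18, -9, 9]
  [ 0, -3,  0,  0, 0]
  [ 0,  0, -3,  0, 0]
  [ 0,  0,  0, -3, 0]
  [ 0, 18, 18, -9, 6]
x^2 - 3*x - 18

The characteristic polynomial is χ_A(x) = (x - 6)*(x + 3)^4, so the eigenvalues are known. The minimal polynomial is
  m_A(x) = Π_λ (x − λ)^{k_λ}
where k_λ is the size of the *largest* Jordan block for λ (equivalently, the smallest k with (A − λI)^k v = 0 for every generalised eigenvector v of λ).

  λ = -3: largest Jordan block has size 1, contributing (x + 3)
  λ = 6: largest Jordan block has size 1, contributing (x − 6)

So m_A(x) = (x - 6)*(x + 3) = x^2 - 3*x - 18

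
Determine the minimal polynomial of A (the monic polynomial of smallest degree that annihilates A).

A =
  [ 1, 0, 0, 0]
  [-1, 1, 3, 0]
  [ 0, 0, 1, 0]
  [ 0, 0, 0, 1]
x^2 - 2*x + 1

The characteristic polynomial is χ_A(x) = (x - 1)^4, so the eigenvalues are known. The minimal polynomial is
  m_A(x) = Π_λ (x − λ)^{k_λ}
where k_λ is the size of the *largest* Jordan block for λ (equivalently, the smallest k with (A − λI)^k v = 0 for every generalised eigenvector v of λ).

  λ = 1: largest Jordan block has size 2, contributing (x − 1)^2

So m_A(x) = (x - 1)^2 = x^2 - 2*x + 1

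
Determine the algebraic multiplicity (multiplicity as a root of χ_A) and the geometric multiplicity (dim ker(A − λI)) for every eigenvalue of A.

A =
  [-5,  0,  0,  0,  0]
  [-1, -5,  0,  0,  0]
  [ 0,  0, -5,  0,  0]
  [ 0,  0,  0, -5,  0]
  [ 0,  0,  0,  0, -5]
λ = -5: alg = 5, geom = 4

Step 1 — factor the characteristic polynomial to read off the algebraic multiplicities:
  χ_A(x) = (x + 5)^5

Step 2 — compute geometric multiplicities via the rank-nullity identity g(λ) = n − rank(A − λI):
  rank(A − (-5)·I) = 1, so dim ker(A − (-5)·I) = n − 1 = 4

Summary:
  λ = -5: algebraic multiplicity = 5, geometric multiplicity = 4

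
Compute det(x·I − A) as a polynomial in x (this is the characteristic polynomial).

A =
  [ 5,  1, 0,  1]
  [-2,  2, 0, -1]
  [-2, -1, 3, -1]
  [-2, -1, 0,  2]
x^4 - 12*x^3 + 54*x^2 - 108*x + 81

Expanding det(x·I − A) (e.g. by cofactor expansion or by noting that A is similar to its Jordan form J, which has the same characteristic polynomial as A) gives
  χ_A(x) = x^4 - 12*x^3 + 54*x^2 - 108*x + 81
which factors as (x - 3)^4. The eigenvalues (with algebraic multiplicities) are λ = 3 with multiplicity 4.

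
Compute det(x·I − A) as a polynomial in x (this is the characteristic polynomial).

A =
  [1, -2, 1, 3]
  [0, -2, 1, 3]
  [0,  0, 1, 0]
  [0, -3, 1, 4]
x^4 - 4*x^3 + 6*x^2 - 4*x + 1

Expanding det(x·I − A) (e.g. by cofactor expansion or by noting that A is similar to its Jordan form J, which has the same characteristic polynomial as A) gives
  χ_A(x) = x^4 - 4*x^3 + 6*x^2 - 4*x + 1
which factors as (x - 1)^4. The eigenvalues (with algebraic multiplicities) are λ = 1 with multiplicity 4.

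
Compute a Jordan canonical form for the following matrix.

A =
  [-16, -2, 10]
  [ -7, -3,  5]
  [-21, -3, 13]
J_2(-2) ⊕ J_1(-2)

The characteristic polynomial is
  det(x·I − A) = x^3 + 6*x^2 + 12*x + 8 = (x + 2)^3

Eigenvalues and multiplicities (the geometric multiplicity of λ is n − rank(A − λI), which equals the number of Jordan blocks for λ):
  λ = -2: algebraic multiplicity = 3, geometric multiplicity = 2

Determining the block sizes for each eigenvalue:
  λ = -2: 2 blocks summing to 3 forces exactly one block of size 2 and the rest size 1 → block sizes [2, 1]

Assembling the blocks gives a Jordan form
J =
  [-2,  1,  0]
  [ 0, -2,  0]
  [ 0,  0, -2]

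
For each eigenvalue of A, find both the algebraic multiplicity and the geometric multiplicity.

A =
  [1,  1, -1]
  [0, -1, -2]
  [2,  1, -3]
λ = -1: alg = 3, geom = 1

Step 1 — factor the characteristic polynomial to read off the algebraic multiplicities:
  χ_A(x) = (x + 1)^3

Step 2 — compute geometric multiplicities via the rank-nullity identity g(λ) = n − rank(A − λI):
  rank(A − (-1)·I) = 2, so dim ker(A − (-1)·I) = n − 2 = 1

Summary:
  λ = -1: algebraic multiplicity = 3, geometric multiplicity = 1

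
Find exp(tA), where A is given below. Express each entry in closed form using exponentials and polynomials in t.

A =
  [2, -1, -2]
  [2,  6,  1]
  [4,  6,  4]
e^{tA} =
  [-3*t^2*exp(4*t) - 2*t*exp(4*t) + exp(4*t), -6*t^2*exp(4*t) - t*exp(4*t), 3*t^2*exp(4*t)/2 - 2*t*exp(4*t)]
  [2*t^2*exp(4*t) + 2*t*exp(4*t), 4*t^2*exp(4*t) + 2*t*exp(4*t) + exp(4*t), -t^2*exp(4*t) + t*exp(4*t)]
  [2*t^2*exp(4*t) + 4*t*exp(4*t), 4*t^2*exp(4*t) + 6*t*exp(4*t), -t^2*exp(4*t) + exp(4*t)]

Strategy: write A = P · J · P⁻¹ where J is a Jordan canonical form, so e^{tA} = P · e^{tJ} · P⁻¹, and e^{tJ} can be computed block-by-block.

A has Jordan form
J =
  [4, 1, 0]
  [0, 4, 1]
  [0, 0, 4]
(up to reordering of blocks).

Per-block formulas:
  For a 3×3 Jordan block J_3(4): exp(t · J_3(4)) = e^(4t)·(I + t·N + (t^2/2)·N^2), where N is the 3×3 nilpotent shift.

After assembling e^{tJ} and conjugating by P, we get:

e^{tA} =
  [-3*t^2*exp(4*t) - 2*t*exp(4*t) + exp(4*t), -6*t^2*exp(4*t) - t*exp(4*t), 3*t^2*exp(4*t)/2 - 2*t*exp(4*t)]
  [2*t^2*exp(4*t) + 2*t*exp(4*t), 4*t^2*exp(4*t) + 2*t*exp(4*t) + exp(4*t), -t^2*exp(4*t) + t*exp(4*t)]
  [2*t^2*exp(4*t) + 4*t*exp(4*t), 4*t^2*exp(4*t) + 6*t*exp(4*t), -t^2*exp(4*t) + exp(4*t)]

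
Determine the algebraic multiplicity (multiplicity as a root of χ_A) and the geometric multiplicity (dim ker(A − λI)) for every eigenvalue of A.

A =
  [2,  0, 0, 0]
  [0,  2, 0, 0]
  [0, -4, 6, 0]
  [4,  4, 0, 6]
λ = 2: alg = 2, geom = 2; λ = 6: alg = 2, geom = 2

Step 1 — factor the characteristic polynomial to read off the algebraic multiplicities:
  χ_A(x) = (x - 6)^2*(x - 2)^2

Step 2 — compute geometric multiplicities via the rank-nullity identity g(λ) = n − rank(A − λI):
  rank(A − (2)·I) = 2, so dim ker(A − (2)·I) = n − 2 = 2
  rank(A − (6)·I) = 2, so dim ker(A − (6)·I) = n − 2 = 2

Summary:
  λ = 2: algebraic multiplicity = 2, geometric multiplicity = 2
  λ = 6: algebraic multiplicity = 2, geometric multiplicity = 2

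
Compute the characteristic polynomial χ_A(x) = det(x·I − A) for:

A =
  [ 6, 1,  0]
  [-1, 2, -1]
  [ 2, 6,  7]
x^3 - 15*x^2 + 75*x - 125

Expanding det(x·I − A) (e.g. by cofactor expansion or by noting that A is similar to its Jordan form J, which has the same characteristic polynomial as A) gives
  χ_A(x) = x^3 - 15*x^2 + 75*x - 125
which factors as (x - 5)^3. The eigenvalues (with algebraic multiplicities) are λ = 5 with multiplicity 3.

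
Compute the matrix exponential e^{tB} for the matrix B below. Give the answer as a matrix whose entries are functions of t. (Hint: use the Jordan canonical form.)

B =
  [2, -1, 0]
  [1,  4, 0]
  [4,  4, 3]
e^{tB} =
  [-t*exp(3*t) + exp(3*t), -t*exp(3*t), 0]
  [t*exp(3*t), t*exp(3*t) + exp(3*t), 0]
  [4*t*exp(3*t), 4*t*exp(3*t), exp(3*t)]

Strategy: write B = P · J · P⁻¹ where J is a Jordan canonical form, so e^{tB} = P · e^{tJ} · P⁻¹, and e^{tJ} can be computed block-by-block.

B has Jordan form
J =
  [3, 1, 0]
  [0, 3, 0]
  [0, 0, 3]
(up to reordering of blocks).

Per-block formulas:
  For a 1×1 block at λ = 3: exp(t · [3]) = [e^(3t)].
  For a 2×2 Jordan block J_2(3): exp(t · J_2(3)) = e^(3t)·(I + t·N), where N is the 2×2 nilpotent shift.

After assembling e^{tJ} and conjugating by P, we get:

e^{tB} =
  [-t*exp(3*t) + exp(3*t), -t*exp(3*t), 0]
  [t*exp(3*t), t*exp(3*t) + exp(3*t), 0]
  [4*t*exp(3*t), 4*t*exp(3*t), exp(3*t)]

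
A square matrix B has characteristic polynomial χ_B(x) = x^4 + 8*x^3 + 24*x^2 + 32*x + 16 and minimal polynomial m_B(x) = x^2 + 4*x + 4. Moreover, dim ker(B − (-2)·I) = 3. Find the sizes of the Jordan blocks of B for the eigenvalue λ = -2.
Block sizes for λ = -2: [2, 1, 1]

Step 1 — from the characteristic polynomial, algebraic multiplicity of λ = -2 is 4. From dim ker(B − (-2)·I) = 3, there are exactly 3 Jordan blocks for λ = -2.
Step 2 — from the minimal polynomial, the factor (x + 2)^2 tells us the largest block for λ = -2 has size 2.
Step 3 — with total size 4, 3 blocks, and largest block 2, the block sizes (in nonincreasing order) are [2, 1, 1].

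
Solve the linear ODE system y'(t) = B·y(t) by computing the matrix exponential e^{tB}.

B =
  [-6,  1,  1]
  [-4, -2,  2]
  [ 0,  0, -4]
e^{tB} =
  [-2*t*exp(-4*t) + exp(-4*t), t*exp(-4*t), t*exp(-4*t)]
  [-4*t*exp(-4*t), 2*t*exp(-4*t) + exp(-4*t), 2*t*exp(-4*t)]
  [0, 0, exp(-4*t)]

Strategy: write B = P · J · P⁻¹ where J is a Jordan canonical form, so e^{tB} = P · e^{tJ} · P⁻¹, and e^{tJ} can be computed block-by-block.

B has Jordan form
J =
  [-4,  1,  0]
  [ 0, -4,  0]
  [ 0,  0, -4]
(up to reordering of blocks).

Per-block formulas:
  For a 1×1 block at λ = -4: exp(t · [-4]) = [e^(-4t)].
  For a 2×2 Jordan block J_2(-4): exp(t · J_2(-4)) = e^(-4t)·(I + t·N), where N is the 2×2 nilpotent shift.

After assembling e^{tJ} and conjugating by P, we get:

e^{tB} =
  [-2*t*exp(-4*t) + exp(-4*t), t*exp(-4*t), t*exp(-4*t)]
  [-4*t*exp(-4*t), 2*t*exp(-4*t) + exp(-4*t), 2*t*exp(-4*t)]
  [0, 0, exp(-4*t)]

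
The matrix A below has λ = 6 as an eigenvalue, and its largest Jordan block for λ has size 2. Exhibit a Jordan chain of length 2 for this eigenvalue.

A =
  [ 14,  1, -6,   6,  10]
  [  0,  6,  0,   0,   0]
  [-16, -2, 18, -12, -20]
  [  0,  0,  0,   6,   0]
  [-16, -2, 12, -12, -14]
A Jordan chain for λ = 6 of length 2:
v_1 = (8, 0, -16, 0, -16)ᵀ
v_2 = (1, 0, 0, 0, 0)ᵀ

Let N = A − (6)·I. We want v_2 with N^2 v_2 = 0 but N^1 v_2 ≠ 0; then v_{j-1} := N · v_j for j = 2, …, 2.

Pick v_2 = (1, 0, 0, 0, 0)ᵀ.
Then v_1 = N · v_2 = (8, 0, -16, 0, -16)ᵀ.

Sanity check: (A − (6)·I) v_1 = (0, 0, 0, 0, 0)ᵀ = 0. ✓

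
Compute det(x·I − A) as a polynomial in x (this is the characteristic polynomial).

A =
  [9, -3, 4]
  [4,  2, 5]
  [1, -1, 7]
x^3 - 18*x^2 + 108*x - 216

Expanding det(x·I − A) (e.g. by cofactor expansion or by noting that A is similar to its Jordan form J, which has the same characteristic polynomial as A) gives
  χ_A(x) = x^3 - 18*x^2 + 108*x - 216
which factors as (x - 6)^3. The eigenvalues (with algebraic multiplicities) are λ = 6 with multiplicity 3.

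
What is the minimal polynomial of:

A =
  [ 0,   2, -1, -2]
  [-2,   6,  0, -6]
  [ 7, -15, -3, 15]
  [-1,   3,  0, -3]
x^3

The characteristic polynomial is χ_A(x) = x^4, so the eigenvalues are known. The minimal polynomial is
  m_A(x) = Π_λ (x − λ)^{k_λ}
where k_λ is the size of the *largest* Jordan block for λ (equivalently, the smallest k with (A − λI)^k v = 0 for every generalised eigenvector v of λ).

  λ = 0: largest Jordan block has size 3, contributing (x − 0)^3

So m_A(x) = x^3 = x^3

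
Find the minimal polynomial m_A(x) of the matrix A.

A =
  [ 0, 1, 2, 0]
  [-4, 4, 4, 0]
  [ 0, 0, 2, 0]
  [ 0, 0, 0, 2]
x^2 - 4*x + 4

The characteristic polynomial is χ_A(x) = (x - 2)^4, so the eigenvalues are known. The minimal polynomial is
  m_A(x) = Π_λ (x − λ)^{k_λ}
where k_λ is the size of the *largest* Jordan block for λ (equivalently, the smallest k with (A − λI)^k v = 0 for every generalised eigenvector v of λ).

  λ = 2: largest Jordan block has size 2, contributing (x − 2)^2

So m_A(x) = (x - 2)^2 = x^2 - 4*x + 4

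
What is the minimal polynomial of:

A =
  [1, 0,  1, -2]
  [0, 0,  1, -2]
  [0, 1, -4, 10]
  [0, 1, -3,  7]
x^3 - 3*x^2 + 3*x - 1

The characteristic polynomial is χ_A(x) = (x - 1)^4, so the eigenvalues are known. The minimal polynomial is
  m_A(x) = Π_λ (x − λ)^{k_λ}
where k_λ is the size of the *largest* Jordan block for λ (equivalently, the smallest k with (A − λI)^k v = 0 for every generalised eigenvector v of λ).

  λ = 1: largest Jordan block has size 3, contributing (x − 1)^3

So m_A(x) = (x - 1)^3 = x^3 - 3*x^2 + 3*x - 1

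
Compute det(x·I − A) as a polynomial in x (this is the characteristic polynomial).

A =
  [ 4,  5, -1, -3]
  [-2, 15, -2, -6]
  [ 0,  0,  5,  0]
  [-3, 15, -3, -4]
x^4 - 20*x^3 + 150*x^2 - 500*x + 625

Expanding det(x·I − A) (e.g. by cofactor expansion or by noting that A is similar to its Jordan form J, which has the same characteristic polynomial as A) gives
  χ_A(x) = x^4 - 20*x^3 + 150*x^2 - 500*x + 625
which factors as (x - 5)^4. The eigenvalues (with algebraic multiplicities) are λ = 5 with multiplicity 4.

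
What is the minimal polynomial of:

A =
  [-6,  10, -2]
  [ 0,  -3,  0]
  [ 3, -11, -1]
x^3 + 10*x^2 + 33*x + 36

The characteristic polynomial is χ_A(x) = (x + 3)^2*(x + 4), so the eigenvalues are known. The minimal polynomial is
  m_A(x) = Π_λ (x − λ)^{k_λ}
where k_λ is the size of the *largest* Jordan block for λ (equivalently, the smallest k with (A − λI)^k v = 0 for every generalised eigenvector v of λ).

  λ = -4: largest Jordan block has size 1, contributing (x + 4)
  λ = -3: largest Jordan block has size 2, contributing (x + 3)^2

So m_A(x) = (x + 3)^2*(x + 4) = x^3 + 10*x^2 + 33*x + 36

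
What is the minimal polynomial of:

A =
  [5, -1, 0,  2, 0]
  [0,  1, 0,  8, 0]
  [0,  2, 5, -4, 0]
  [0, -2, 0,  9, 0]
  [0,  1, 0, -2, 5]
x^2 - 10*x + 25

The characteristic polynomial is χ_A(x) = (x - 5)^5, so the eigenvalues are known. The minimal polynomial is
  m_A(x) = Π_λ (x − λ)^{k_λ}
where k_λ is the size of the *largest* Jordan block for λ (equivalently, the smallest k with (A − λI)^k v = 0 for every generalised eigenvector v of λ).

  λ = 5: largest Jordan block has size 2, contributing (x − 5)^2

So m_A(x) = (x - 5)^2 = x^2 - 10*x + 25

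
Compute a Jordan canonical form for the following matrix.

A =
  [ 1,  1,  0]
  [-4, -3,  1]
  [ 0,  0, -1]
J_3(-1)

The characteristic polynomial is
  det(x·I − A) = x^3 + 3*x^2 + 3*x + 1 = (x + 1)^3

Eigenvalues and multiplicities (the geometric multiplicity of λ is n − rank(A − λI), which equals the number of Jordan blocks for λ):
  λ = -1: algebraic multiplicity = 3, geometric multiplicity = 1

Determining the block sizes for each eigenvalue:
  λ = -1: one block (gm = 1), so the single block has size am = 3 → block sizes [3]

Assembling the blocks gives a Jordan form
J =
  [-1,  1,  0]
  [ 0, -1,  1]
  [ 0,  0, -1]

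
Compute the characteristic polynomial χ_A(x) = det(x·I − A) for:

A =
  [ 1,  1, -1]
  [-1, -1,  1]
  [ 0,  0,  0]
x^3

Expanding det(x·I − A) (e.g. by cofactor expansion or by noting that A is similar to its Jordan form J, which has the same characteristic polynomial as A) gives
  χ_A(x) = x^3
which factors as x^3. The eigenvalues (with algebraic multiplicities) are λ = 0 with multiplicity 3.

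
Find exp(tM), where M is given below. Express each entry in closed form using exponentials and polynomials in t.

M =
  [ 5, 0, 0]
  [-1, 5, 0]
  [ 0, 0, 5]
e^{tM} =
  [exp(5*t), 0, 0]
  [-t*exp(5*t), exp(5*t), 0]
  [0, 0, exp(5*t)]

Strategy: write M = P · J · P⁻¹ where J is a Jordan canonical form, so e^{tM} = P · e^{tJ} · P⁻¹, and e^{tJ} can be computed block-by-block.

M has Jordan form
J =
  [5, 1, 0]
  [0, 5, 0]
  [0, 0, 5]
(up to reordering of blocks).

Per-block formulas:
  For a 1×1 block at λ = 5: exp(t · [5]) = [e^(5t)].
  For a 2×2 Jordan block J_2(5): exp(t · J_2(5)) = e^(5t)·(I + t·N), where N is the 2×2 nilpotent shift.

After assembling e^{tJ} and conjugating by P, we get:

e^{tM} =
  [exp(5*t), 0, 0]
  [-t*exp(5*t), exp(5*t), 0]
  [0, 0, exp(5*t)]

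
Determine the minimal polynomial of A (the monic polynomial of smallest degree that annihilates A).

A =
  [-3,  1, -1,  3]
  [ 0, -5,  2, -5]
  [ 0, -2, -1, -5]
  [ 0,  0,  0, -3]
x^2 + 6*x + 9

The characteristic polynomial is χ_A(x) = (x + 3)^4, so the eigenvalues are known. The minimal polynomial is
  m_A(x) = Π_λ (x − λ)^{k_λ}
where k_λ is the size of the *largest* Jordan block for λ (equivalently, the smallest k with (A − λI)^k v = 0 for every generalised eigenvector v of λ).

  λ = -3: largest Jordan block has size 2, contributing (x + 3)^2

So m_A(x) = (x + 3)^2 = x^2 + 6*x + 9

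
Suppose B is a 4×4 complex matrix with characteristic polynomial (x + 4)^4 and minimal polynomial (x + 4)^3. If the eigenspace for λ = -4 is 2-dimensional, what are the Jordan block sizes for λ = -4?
Block sizes for λ = -4: [3, 1]

Step 1 — from the characteristic polynomial, algebraic multiplicity of λ = -4 is 4. From dim ker(B − (-4)·I) = 2, there are exactly 2 Jordan blocks for λ = -4.
Step 2 — from the minimal polynomial, the factor (x + 4)^3 tells us the largest block for λ = -4 has size 3.
Step 3 — with total size 4, 2 blocks, and largest block 3, the block sizes (in nonincreasing order) are [3, 1].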